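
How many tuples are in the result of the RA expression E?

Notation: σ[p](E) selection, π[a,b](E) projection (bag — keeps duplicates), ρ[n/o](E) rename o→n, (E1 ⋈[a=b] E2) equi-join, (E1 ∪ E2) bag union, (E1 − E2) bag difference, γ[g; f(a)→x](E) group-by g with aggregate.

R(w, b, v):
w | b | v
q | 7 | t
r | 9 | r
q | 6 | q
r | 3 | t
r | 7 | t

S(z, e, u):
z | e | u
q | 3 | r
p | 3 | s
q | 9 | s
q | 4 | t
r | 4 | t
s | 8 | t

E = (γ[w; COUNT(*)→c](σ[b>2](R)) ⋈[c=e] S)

Per-node cardinality:
  R → 5
  σ[b>2](R) → 5
  γ[w; COUNT(*)→c](σ[b>2](R)) → 2
  S → 6
  (γ[w; COUNT(*)→c](σ[b>2](R)) ⋈[c=e] S) → 2

|E| = 2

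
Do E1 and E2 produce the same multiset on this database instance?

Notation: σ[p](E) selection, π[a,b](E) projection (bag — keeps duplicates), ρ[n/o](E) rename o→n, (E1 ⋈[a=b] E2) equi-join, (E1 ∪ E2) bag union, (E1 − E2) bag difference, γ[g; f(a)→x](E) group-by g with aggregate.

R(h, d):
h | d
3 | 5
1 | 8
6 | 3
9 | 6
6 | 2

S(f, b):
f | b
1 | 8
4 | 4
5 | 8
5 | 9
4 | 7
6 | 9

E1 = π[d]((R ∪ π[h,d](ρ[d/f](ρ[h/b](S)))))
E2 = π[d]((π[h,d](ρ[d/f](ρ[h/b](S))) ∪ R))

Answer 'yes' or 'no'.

E1 row counts bottom-up:
  R → 5
  S → 6
  ρ[h/b](S) → 6
  ρ[d/f](ρ[h/b](S)) → 6
  π[h,d](ρ[d/f](ρ[h/b](S))) → 6
  (R ∪ π[h,d](ρ[d/f](ρ[h/b](S)))) → 11
  π[d]((R ∪ π[h,d](ρ[d/f](ρ[h/b](S))))) → 11
E2 row counts bottom-up:
  S → 6
  ρ[h/b](S) → 6
  ρ[d/f](ρ[h/b](S)) → 6
  π[h,d](ρ[d/f](ρ[h/b](S))) → 6
  R → 5
  (π[h,d](ρ[d/f](ρ[h/b](S))) ∪ R) → 11
  π[d]((π[h,d](ρ[d/f](ρ[h/b](S))) ∪ R)) → 11

E1 and E2 produce the same multiset:
d
1
2
3
4
4
5
5
5
6
6
8

yes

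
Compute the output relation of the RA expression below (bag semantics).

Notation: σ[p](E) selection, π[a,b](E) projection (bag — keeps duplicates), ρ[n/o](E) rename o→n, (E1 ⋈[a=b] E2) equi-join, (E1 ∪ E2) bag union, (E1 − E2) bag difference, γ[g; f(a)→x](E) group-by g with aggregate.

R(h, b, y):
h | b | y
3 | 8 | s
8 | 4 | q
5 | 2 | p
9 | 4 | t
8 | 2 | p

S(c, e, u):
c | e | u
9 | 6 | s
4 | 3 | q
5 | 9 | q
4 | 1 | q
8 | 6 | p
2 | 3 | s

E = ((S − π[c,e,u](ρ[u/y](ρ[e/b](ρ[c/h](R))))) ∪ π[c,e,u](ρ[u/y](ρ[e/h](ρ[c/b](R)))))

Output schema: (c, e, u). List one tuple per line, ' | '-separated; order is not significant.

Per-node cardinality:
  S → 6
  R → 5
  ρ[c/h](R) → 5
  ρ[e/b](ρ[c/h](R)) → 5
  ρ[u/y](ρ[e/b](ρ[c/h](R))) → 5
  π[c,e,u](ρ[u/y](ρ[e/b](ρ[c/h](R)))) → 5
  (S − π[c,e,u](ρ[u/y](ρ[e/b](ρ[c/h](R))))) → 6
  R → 5
  ρ[c/b](R) → 5
  ρ[e/h](ρ[c/b](R)) → 5
  ρ[u/y](ρ[e/h](ρ[c/b](R))) → 5
  π[c,e,u](ρ[u/y](ρ[e/h](ρ[c/b](R)))) → 5
  ((S − π[c,e,u](ρ[u/y](ρ[e/b](ρ[c/h](R))))) ∪ π[c,e,u](ρ[u/y](ρ[e/h](ρ[c/b](R))))) → 11

== RESULT ==
c | e | u
2 | 3 | s
2 | 5 | p
2 | 8 | p
4 | 1 | q
4 | 3 | q
4 | 8 | q
4 | 9 | t
5 | 9 | q
8 | 3 | s
8 | 6 | p
9 | 6 | s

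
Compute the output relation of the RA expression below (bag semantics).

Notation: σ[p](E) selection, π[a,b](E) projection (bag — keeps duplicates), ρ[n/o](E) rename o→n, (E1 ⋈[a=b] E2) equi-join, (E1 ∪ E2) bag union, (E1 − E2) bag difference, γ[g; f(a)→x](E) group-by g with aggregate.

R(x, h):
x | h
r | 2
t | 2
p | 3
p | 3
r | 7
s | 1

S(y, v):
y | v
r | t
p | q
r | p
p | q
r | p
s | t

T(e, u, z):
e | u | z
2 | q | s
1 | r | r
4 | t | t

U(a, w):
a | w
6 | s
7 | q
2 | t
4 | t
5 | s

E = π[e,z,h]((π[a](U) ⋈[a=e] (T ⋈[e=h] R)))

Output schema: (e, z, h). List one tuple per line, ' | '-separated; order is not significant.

Stepwise |·|:
  U → 5
  π[a](U) → 5
  T → 3
  R → 6
  (T ⋈[e=h] R) → 3
  (π[a](U) ⋈[a=e] (T ⋈[e=h] R)) → 2
  π[e,z,h]((π[a](U) ⋈[a=e] (T ⋈[e=h] R))) → 2

== RESULT ==
e | z | h
2 | s | 2
2 | s | 2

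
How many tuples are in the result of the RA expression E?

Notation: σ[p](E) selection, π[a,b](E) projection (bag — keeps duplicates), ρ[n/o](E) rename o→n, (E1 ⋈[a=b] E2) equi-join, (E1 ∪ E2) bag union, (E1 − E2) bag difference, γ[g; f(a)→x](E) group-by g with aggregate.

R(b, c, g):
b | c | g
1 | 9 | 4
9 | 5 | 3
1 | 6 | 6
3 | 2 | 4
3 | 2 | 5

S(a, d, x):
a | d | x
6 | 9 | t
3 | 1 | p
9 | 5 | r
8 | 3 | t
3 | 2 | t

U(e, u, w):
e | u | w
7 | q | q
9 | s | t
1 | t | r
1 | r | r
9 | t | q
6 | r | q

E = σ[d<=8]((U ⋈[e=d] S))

Per-node cardinality:
  U → 6
  S → 5
  (U ⋈[e=d] S) → 4
  σ[d<=8]((U ⋈[e=d] S)) → 2

|E| = 2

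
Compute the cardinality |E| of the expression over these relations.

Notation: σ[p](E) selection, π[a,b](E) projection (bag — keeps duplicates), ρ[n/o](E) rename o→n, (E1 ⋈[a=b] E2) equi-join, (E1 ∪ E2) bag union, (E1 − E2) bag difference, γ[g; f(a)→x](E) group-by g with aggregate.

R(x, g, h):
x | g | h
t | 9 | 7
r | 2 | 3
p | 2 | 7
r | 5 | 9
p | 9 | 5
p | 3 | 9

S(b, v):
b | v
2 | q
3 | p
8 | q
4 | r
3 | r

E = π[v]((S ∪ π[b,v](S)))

Per-node cardinality:
  S → 5
  S → 5
  π[b,v](S) → 5
  (S ∪ π[b,v](S)) → 10
  π[v]((S ∪ π[b,v](S))) → 10

|E| = 10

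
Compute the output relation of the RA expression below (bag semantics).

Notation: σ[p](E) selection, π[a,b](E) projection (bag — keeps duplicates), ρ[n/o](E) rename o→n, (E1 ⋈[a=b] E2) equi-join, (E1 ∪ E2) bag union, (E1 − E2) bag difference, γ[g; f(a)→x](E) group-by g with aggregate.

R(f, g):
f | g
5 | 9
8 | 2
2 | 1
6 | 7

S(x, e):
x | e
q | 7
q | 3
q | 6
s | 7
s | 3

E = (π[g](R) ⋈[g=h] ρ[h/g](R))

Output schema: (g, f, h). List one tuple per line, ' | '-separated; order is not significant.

Subexpression sizes:
  R → 4
  π[g](R) → 4
  R → 4
  ρ[h/g](R) → 4
  (π[g](R) ⋈[g=h] ρ[h/g](R)) → 4

== RESULT ==
g | f | h
1 | 2 | 1
2 | 8 | 2
7 | 6 | 7
9 | 5 | 9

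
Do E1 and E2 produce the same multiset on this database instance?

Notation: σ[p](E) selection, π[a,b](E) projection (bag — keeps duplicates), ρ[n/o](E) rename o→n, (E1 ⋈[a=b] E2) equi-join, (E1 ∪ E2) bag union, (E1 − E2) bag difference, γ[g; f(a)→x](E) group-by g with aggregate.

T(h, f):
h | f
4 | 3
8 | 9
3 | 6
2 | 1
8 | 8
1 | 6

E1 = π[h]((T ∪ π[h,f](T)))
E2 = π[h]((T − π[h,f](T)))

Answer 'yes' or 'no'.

E1 subexpression sizes:
  T → 6
  T → 6
  π[h,f](T) → 6
  (T ∪ π[h,f](T)) → 12
  π[h]((T ∪ π[h,f](T))) → 12
E2 subexpression sizes:
  T → 6
  T → 6
  π[h,f](T) → 6
  (T − π[h,f](T)) → 0
  π[h]((T − π[h,f](T))) → 0

E1 result:
h
1
1
2
2
3
3
4
4
8
8
8
8
E2 result:
h
(0 rows)
Witness: (1,) appears 2× in E1 but 0× in E2.

no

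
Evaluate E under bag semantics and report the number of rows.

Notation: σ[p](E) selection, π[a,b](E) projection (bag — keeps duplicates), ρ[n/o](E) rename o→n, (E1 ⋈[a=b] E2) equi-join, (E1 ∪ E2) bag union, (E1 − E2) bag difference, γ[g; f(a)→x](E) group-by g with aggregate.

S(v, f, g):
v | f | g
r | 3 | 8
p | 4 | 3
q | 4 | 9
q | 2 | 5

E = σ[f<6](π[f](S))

Per-node cardinality:
  S → 4
  π[f](S) → 4
  σ[f<6](π[f](S)) → 4

|E| = 4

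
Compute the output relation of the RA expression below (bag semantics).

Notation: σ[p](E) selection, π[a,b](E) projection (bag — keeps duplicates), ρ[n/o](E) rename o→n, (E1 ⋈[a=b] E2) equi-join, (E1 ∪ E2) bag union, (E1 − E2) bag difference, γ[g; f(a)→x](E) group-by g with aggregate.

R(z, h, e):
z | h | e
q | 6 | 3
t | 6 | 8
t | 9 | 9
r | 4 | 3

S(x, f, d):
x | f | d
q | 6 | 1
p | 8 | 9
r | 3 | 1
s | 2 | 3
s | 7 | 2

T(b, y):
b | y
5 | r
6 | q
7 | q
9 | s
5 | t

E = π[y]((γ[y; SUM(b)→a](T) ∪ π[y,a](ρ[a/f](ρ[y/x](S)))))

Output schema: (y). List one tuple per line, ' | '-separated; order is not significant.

Row counts bottom-up:
  T → 5
  γ[y; SUM(b)→a](T) → 4
  S → 5
  ρ[y/x](S) → 5
  ρ[a/f](ρ[y/x](S)) → 5
  π[y,a](ρ[a/f](ρ[y/x](S))) → 5
  (γ[y; SUM(b)→a](T) ∪ π[y,a](ρ[a/f](ρ[y/x](S)))) → 9
  π[y]((γ[y; SUM(b)→a](T) ∪ π[y,a](ρ[a/f](ρ[y/x](S))))) → 9

== RESULT ==
y
p
q
q
r
r
s
s
s
t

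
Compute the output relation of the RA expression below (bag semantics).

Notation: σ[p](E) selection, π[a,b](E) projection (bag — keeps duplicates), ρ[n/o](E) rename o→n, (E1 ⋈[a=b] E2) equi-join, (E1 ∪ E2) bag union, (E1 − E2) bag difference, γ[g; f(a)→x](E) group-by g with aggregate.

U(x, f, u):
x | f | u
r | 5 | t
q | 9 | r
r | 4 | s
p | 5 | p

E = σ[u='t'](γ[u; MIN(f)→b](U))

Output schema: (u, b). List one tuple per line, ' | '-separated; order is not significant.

Subexpression sizes:
  U → 4
  γ[u; MIN(f)→b](U) → 4
  σ[u='t'](γ[u; MIN(f)→b](U)) → 1

== RESULT ==
u | b
t | 5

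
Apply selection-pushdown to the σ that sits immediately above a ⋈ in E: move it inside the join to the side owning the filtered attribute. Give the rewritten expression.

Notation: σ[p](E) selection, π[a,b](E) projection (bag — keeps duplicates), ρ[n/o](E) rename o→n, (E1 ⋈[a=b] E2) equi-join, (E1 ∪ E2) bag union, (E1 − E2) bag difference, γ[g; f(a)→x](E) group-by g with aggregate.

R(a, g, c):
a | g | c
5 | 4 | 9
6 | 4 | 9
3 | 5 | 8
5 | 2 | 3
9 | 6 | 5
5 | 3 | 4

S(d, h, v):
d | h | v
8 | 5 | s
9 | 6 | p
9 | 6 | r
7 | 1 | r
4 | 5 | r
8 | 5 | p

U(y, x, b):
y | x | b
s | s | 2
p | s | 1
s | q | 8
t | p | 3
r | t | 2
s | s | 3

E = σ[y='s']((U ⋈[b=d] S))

σ filters on y, owned by the left side.
E' = (σ[y='s'](U) ⋈[b=d] S)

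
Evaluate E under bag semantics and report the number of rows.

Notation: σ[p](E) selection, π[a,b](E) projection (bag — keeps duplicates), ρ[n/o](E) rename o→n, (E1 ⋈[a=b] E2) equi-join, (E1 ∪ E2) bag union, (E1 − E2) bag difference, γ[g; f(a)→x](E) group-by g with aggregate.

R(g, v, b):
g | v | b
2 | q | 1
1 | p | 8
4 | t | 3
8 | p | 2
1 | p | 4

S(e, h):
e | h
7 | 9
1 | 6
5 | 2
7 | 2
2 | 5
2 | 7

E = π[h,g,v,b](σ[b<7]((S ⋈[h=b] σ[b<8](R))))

Stepwise |·|:
  S → 6
  R → 5
  σ[b<8](R) → 4
  (S ⋈[h=b] σ[b<8](R)) → 2
  σ[b<7]((S ⋈[h=b] σ[b<8](R))) → 2
  π[h,g,v,b](σ[b<7]((S ⋈[h=b] σ[b<8](R)))) → 2

|E| = 2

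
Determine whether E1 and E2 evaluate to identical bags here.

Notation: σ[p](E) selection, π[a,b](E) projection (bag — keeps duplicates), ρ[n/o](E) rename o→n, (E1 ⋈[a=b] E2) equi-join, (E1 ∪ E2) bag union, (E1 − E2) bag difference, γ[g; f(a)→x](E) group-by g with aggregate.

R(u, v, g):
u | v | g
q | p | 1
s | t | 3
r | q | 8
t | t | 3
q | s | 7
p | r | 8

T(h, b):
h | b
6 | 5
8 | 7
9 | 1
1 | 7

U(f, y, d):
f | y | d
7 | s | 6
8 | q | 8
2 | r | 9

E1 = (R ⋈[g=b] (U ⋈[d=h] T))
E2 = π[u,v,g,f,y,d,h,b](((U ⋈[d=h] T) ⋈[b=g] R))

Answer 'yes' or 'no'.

E1 per-node cardinality:
  R → 6
  U → 3
  T → 4
  (U ⋈[d=h] T) → 3
  (R ⋈[g=b] (U ⋈[d=h] T)) → 2
E2 per-node cardinality:
  U → 3
  T → 4
  (U ⋈[d=h] T) → 3
  R → 6
  ((U ⋈[d=h] T) ⋈[b=g] R) → 2
  π[u,v,g,f,y,d,h,b](((U ⋈[d=h] T) ⋈[b=g] R)) → 2

E1 and E2 produce the same multiset:
u | v | g | f | y | d | h | b
q | p | 1 | 2 | r | 9 | 9 | 1
q | s | 7 | 8 | q | 8 | 8 | 7

yes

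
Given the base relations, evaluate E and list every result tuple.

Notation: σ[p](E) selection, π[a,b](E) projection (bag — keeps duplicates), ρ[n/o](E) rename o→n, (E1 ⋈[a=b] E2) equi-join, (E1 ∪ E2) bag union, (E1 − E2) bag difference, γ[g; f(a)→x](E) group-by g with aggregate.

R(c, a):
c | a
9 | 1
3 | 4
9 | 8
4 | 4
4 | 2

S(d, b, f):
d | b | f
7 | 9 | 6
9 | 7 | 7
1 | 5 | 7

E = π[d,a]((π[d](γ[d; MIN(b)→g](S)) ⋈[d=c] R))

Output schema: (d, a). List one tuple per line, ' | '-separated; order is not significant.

Row counts bottom-up:
  S → 3
  γ[d; MIN(b)→g](S) → 3
  π[d](γ[d; MIN(b)→g](S)) → 3
  R → 5
  (π[d](γ[d; MIN(b)→g](S)) ⋈[d=c] R) → 2
  π[d,a]((π[d](γ[d; MIN(b)→g](S)) ⋈[d=c] R)) → 2

== RESULT ==
d | a
9 | 1
9 | 8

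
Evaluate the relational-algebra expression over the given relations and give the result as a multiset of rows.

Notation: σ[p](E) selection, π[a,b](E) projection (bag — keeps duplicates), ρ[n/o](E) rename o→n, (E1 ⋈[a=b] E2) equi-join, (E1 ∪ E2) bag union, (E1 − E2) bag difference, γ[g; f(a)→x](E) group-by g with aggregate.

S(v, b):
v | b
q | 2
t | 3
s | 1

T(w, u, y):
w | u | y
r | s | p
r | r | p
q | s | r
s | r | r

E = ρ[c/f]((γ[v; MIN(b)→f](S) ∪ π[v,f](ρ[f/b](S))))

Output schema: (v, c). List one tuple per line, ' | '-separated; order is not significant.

Row counts bottom-up:
  S → 3
  γ[v; MIN(b)→f](S) → 3
  S → 3
  ρ[f/b](S) → 3
  π[v,f](ρ[f/b](S)) → 3
  (γ[v; MIN(b)→f](S) ∪ π[v,f](ρ[f/b](S))) → 6
  ρ[c/f]((γ[v; MIN(b)→f](S) ∪ π[v,f](ρ[f/b](S)))) → 6

== RESULT ==
v | c
q | 2
q | 2
s | 1
s | 1
t | 3
t | 3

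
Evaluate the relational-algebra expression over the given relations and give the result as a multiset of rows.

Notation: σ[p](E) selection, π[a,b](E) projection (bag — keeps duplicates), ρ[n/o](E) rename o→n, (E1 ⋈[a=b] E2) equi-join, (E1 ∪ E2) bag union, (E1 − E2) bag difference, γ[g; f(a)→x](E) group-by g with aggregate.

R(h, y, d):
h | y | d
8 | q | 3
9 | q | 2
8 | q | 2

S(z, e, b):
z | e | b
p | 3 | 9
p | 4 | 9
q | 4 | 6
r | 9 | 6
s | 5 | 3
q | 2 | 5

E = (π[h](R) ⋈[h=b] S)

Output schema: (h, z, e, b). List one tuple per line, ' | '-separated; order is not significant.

Row counts bottom-up:
  R → 3
  π[h](R) → 3
  S → 6
  (π[h](R) ⋈[h=b] S) → 2

== RESULT ==
h | z | e | b
9 | p | 3 | 9
9 | p | 4 | 9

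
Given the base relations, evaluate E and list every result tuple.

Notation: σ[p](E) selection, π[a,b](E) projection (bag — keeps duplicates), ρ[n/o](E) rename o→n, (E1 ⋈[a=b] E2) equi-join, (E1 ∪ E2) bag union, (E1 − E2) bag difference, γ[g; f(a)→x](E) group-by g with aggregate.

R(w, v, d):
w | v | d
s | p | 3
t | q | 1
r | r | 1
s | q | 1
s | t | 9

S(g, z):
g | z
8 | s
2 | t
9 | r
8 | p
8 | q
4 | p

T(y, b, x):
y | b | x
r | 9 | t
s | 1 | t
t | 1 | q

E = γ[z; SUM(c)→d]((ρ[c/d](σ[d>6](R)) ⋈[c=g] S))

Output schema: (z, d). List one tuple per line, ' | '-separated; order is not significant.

Stepwise |·|:
  R → 5
  σ[d>6](R) → 1
  ρ[c/d](σ[d>6](R)) → 1
  S → 6
  (ρ[c/d](σ[d>6](R)) ⋈[c=g] S) → 1
  γ[z; SUM(c)→d]((ρ[c/d](σ[d>6](R)) ⋈[c=g] S)) → 1

== RESULT ==
z | d
r | 9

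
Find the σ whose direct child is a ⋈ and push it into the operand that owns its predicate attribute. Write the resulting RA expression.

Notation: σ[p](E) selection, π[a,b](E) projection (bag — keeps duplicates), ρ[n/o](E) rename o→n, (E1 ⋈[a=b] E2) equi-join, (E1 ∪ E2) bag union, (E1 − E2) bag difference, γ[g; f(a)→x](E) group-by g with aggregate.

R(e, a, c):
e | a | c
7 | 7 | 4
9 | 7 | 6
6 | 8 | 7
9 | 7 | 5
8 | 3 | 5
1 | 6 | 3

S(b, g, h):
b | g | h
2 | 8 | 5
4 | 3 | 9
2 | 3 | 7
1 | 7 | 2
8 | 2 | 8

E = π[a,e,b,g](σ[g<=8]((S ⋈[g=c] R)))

σ filters on g, owned by the left side.
E' = π[a,e,b,g]((σ[g<=8](S) ⋈[g=c] R))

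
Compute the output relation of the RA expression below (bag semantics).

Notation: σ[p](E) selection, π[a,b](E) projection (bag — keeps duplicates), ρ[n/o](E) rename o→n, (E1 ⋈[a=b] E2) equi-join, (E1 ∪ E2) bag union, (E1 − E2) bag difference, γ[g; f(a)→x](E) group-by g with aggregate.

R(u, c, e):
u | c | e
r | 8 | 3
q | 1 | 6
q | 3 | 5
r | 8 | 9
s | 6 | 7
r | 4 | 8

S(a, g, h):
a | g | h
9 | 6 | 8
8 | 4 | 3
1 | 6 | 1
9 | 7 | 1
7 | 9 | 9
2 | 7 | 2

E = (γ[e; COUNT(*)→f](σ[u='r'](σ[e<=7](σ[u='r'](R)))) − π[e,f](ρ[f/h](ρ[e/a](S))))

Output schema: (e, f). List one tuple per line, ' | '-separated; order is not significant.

Subexpression sizes:
  R → 6
  σ[u='r'](R) → 3
  σ[e<=7](σ[u='r'](R)) → 1
  σ[u='r'](σ[e<=7](σ[u='r'](R))) → 1
  γ[e; COUNT(*)→f](σ[u='r'](σ[e<=7](σ[u='r'](R)))) → 1
  S → 6
  ρ[e/a](S) → 6
  ρ[f/h](ρ[e/a](S)) → 6
  π[e,f](ρ[f/h](ρ[e/a](S))) → 6
  (γ[e; COUNT(*)→f](σ[u='r'](σ[e<=7](σ[u='r'](R)))) − π[e,f](ρ[f/h](ρ[e/a](S)))) → 1

== RESULT ==
e | f
3 | 1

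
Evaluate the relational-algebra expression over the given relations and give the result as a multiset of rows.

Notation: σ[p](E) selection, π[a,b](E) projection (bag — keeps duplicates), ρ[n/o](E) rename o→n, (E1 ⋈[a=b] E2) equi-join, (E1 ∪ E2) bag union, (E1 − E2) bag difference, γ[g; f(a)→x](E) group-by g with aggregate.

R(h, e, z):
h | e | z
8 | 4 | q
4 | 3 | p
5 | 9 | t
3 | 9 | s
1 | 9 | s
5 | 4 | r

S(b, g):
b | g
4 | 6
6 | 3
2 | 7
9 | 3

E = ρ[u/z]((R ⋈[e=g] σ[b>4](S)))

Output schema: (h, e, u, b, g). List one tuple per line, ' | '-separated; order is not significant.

Row counts bottom-up:
  R → 6
  S → 4
  σ[b>4](S) → 2
  (R ⋈[e=g] σ[b>4](S)) → 2
  ρ[u/z]((R ⋈[e=g] σ[b>4](S))) → 2

== RESULT ==
h | e | u | b | g
4 | 3 | p | 6 | 3
4 | 3 | p | 9 | 3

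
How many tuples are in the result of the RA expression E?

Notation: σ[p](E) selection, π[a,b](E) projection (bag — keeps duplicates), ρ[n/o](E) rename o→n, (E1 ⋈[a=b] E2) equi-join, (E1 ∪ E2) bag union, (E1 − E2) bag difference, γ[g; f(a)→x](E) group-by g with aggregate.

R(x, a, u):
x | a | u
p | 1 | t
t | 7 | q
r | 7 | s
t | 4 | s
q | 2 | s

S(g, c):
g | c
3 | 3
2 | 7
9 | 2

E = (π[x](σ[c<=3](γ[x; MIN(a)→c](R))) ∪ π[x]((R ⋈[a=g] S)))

Subexpression sizes:
  R → 5
  γ[x; MIN(a)→c](R) → 4
  σ[c<=3](γ[x; MIN(a)→c](R)) → 2
  π[x](σ[c<=3](γ[x; MIN(a)→c](R))) → 2
  R → 5
  S → 3
  (R ⋈[a=g] S) → 1
  π[x]((R ⋈[a=g] S)) → 1
  (π[x](σ[c<=3](γ[x; MIN(a)→c](R))) ∪ π[x]((R ⋈[a=g] S))) → 3

|E| = 3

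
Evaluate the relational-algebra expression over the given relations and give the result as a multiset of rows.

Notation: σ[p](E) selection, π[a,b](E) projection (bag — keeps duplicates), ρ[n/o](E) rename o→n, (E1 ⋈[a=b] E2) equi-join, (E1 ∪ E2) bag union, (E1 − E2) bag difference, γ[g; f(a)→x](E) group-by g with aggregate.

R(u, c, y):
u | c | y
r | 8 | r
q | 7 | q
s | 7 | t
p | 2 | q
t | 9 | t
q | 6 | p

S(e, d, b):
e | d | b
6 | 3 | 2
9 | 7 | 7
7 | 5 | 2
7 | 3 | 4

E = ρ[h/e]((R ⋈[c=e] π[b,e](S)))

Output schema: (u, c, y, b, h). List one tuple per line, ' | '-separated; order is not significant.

Row counts bottom-up:
  R → 6
  S → 4
  π[b,e](S) → 4
  (R ⋈[c=e] π[b,e](S)) → 6
  ρ[h/e]((R ⋈[c=e] π[b,e](S))) → 6

== RESULT ==
u | c | y | b | h
q | 6 | p | 2 | 6
q | 7 | q | 2 | 7
q | 7 | q | 4 | 7
s | 7 | t | 2 | 7
s | 7 | t | 4 | 7
t | 9 | t | 7 | 9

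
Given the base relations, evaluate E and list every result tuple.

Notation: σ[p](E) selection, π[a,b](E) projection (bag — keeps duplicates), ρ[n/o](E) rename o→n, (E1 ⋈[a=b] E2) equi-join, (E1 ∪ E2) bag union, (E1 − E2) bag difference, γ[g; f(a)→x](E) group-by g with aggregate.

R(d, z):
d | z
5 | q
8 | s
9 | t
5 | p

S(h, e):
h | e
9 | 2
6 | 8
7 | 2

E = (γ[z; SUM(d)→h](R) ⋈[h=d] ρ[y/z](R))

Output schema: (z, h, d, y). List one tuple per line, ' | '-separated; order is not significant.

Per-node cardinality:
  R → 4
  γ[z; SUM(d)→h](R) → 4
  R → 4
  ρ[y/z](R) → 4
  (γ[z; SUM(d)→h](R) ⋈[h=d] ρ[y/z](R)) → 6

== RESULT ==
z | h | d | y
p | 5 | 5 | p
p | 5 | 5 | q
q | 5 | 5 | p
q | 5 | 5 | q
s | 8 | 8 | s
t | 9 | 9 | t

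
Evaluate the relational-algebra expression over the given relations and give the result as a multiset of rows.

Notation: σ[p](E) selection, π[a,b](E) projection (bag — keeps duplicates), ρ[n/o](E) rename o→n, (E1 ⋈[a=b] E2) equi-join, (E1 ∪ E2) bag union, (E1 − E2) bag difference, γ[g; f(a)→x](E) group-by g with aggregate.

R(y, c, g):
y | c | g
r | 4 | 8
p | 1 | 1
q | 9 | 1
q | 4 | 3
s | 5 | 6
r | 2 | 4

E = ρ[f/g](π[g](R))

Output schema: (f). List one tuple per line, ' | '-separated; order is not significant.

Row counts bottom-up:
  R → 6
  π[g](R) → 6
  ρ[f/g](π[g](R)) → 6

== RESULT ==
f
1
1
3
4
6
8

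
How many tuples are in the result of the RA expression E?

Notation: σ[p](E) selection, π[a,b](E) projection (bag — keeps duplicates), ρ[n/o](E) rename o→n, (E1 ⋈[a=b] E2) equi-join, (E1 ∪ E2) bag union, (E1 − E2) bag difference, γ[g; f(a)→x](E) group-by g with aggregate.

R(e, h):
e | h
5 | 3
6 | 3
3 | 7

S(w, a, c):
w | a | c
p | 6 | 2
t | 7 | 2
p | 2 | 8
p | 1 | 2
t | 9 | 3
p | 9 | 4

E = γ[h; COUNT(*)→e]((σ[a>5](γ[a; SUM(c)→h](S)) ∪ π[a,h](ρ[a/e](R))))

Subexpression sizes:
  S → 6
  γ[a; SUM(c)→h](S) → 5
  σ[a>5](γ[a; SUM(c)→h](S)) → 3
  R → 3
  ρ[a/e](R) → 3
  π[a,h](ρ[a/e](R)) → 3
  (σ[a>5](γ[a; SUM(c)→h](S)) ∪ π[a,h](ρ[a/e](R))) → 6
  γ[h; COUNT(*)→e]((σ[a>5](γ[a; SUM(c)→h](S)) ∪ π[a,h](ρ[a/e](R)))) → 3

|E| = 3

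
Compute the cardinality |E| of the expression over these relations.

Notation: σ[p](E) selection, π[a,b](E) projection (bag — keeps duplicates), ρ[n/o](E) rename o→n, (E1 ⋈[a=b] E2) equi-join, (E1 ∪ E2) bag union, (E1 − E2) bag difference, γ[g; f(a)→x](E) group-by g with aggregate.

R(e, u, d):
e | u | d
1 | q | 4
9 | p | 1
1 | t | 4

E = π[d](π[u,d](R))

Subexpression sizes:
  R → 3
  π[u,d](R) → 3
  π[d](π[u,d](R)) → 3

|E| = 3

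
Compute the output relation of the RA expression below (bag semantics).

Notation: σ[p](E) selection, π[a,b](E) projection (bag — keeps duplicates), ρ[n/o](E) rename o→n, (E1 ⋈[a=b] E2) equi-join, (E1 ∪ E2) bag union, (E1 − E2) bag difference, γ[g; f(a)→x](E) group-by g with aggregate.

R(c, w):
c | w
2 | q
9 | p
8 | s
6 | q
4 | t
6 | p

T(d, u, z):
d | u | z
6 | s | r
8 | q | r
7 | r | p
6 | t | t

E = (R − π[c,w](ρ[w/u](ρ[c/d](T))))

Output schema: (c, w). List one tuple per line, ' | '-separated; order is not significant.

Row counts bottom-up:
  R → 6
  T → 4
  ρ[c/d](T) → 4
  ρ[w/u](ρ[c/d](T)) → 4
  π[c,w](ρ[w/u](ρ[c/d](T))) → 4
  (R − π[c,w](ρ[w/u](ρ[c/d](T)))) → 6

== RESULT ==
c | w
2 | q
4 | t
6 | p
6 | q
8 | s
9 | p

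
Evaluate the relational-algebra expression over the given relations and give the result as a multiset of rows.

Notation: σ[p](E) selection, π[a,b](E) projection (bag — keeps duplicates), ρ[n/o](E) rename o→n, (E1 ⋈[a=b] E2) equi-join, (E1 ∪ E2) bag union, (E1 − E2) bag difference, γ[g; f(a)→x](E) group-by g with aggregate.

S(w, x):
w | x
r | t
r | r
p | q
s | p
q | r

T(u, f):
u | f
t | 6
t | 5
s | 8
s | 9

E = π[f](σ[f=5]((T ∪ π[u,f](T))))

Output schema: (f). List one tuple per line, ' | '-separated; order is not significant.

Row counts bottom-up:
  T → 4
  T → 4
  π[u,f](T) → 4
  (T ∪ π[u,f](T)) → 8
  σ[f=5]((T ∪ π[u,f](T))) → 2
  π[f](σ[f=5]((T ∪ π[u,f](T)))) → 2

== RESULT ==
f
5
5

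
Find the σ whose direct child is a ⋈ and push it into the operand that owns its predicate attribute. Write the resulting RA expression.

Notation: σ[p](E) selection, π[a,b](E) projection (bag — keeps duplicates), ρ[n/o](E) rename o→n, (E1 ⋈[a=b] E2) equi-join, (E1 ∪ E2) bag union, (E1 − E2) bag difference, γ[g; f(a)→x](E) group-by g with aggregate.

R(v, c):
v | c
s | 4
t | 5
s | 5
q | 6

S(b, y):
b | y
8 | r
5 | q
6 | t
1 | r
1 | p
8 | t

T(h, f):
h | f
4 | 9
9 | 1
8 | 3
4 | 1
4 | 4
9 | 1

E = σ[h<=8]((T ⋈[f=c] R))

σ filters on h, owned by the left side.
E' = (σ[h<=8](T) ⋈[f=c] R)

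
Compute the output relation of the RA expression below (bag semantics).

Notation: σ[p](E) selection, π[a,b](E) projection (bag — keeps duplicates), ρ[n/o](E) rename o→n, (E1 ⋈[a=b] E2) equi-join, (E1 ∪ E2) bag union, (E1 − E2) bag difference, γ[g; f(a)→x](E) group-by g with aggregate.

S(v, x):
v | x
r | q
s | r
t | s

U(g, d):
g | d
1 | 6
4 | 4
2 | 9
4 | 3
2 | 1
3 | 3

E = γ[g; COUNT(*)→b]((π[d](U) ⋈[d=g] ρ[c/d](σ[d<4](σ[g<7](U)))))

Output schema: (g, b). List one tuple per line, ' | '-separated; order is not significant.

Stepwise |·|:
  U → 6
  π[d](U) → 6
  U → 6
  σ[g<7](U) → 6
  σ[d<4](σ[g<7](U)) → 3
  ρ[c/d](σ[d<4](σ[g<7](U))) → 3
  (π[d](U) ⋈[d=g] ρ[c/d](σ[d<4](σ[g<7](U)))) → 3
  γ[g; COUNT(*)→b]((π[d](U) ⋈[d=g] ρ[c/d](σ[d<4](σ[g<7](U))))) → 2

== RESULT ==
g | b
3 | 2
4 | 1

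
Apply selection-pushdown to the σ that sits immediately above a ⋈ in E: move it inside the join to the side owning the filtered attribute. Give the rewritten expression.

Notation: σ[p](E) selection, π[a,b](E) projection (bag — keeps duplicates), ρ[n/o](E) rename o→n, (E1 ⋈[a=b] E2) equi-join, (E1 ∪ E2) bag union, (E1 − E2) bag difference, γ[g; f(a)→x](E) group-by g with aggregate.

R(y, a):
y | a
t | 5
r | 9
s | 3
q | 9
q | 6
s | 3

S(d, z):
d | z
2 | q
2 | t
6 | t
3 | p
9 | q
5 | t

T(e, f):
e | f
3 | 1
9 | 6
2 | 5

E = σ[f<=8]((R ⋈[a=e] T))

σ filters on f, owned by the right side.
E' = (R ⋈[a=e] σ[f<=8](T))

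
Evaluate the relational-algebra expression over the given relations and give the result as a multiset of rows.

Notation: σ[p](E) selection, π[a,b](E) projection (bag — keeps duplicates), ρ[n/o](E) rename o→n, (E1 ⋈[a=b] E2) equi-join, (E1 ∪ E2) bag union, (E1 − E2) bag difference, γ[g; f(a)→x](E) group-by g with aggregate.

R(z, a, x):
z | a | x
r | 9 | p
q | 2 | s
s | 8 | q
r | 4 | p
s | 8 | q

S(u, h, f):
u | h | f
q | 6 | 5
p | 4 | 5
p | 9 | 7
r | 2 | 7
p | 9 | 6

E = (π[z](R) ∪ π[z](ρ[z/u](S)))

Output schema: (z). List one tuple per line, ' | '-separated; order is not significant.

Stepwise |·|:
  R → 5
  π[z](R) → 5
  S → 5
  ρ[z/u](S) → 5
  π[z](ρ[z/u](S)) → 5
  (π[z](R) ∪ π[z](ρ[z/u](S))) → 10

== RESULT ==
z
p
p
p
q
q
r
r
r
s
s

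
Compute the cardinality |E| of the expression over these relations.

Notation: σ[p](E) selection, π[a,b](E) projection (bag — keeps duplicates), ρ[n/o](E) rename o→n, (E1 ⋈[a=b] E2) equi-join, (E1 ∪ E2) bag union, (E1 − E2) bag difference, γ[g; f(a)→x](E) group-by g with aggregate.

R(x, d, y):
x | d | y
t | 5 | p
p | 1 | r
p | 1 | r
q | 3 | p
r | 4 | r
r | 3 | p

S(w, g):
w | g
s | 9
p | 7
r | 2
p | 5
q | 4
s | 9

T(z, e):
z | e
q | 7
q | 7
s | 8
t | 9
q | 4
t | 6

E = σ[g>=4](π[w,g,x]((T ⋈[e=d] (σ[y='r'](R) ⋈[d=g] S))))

Subexpression sizes:
  T → 6
  R → 6
  σ[y='r'](R) → 3
  S → 6
  (σ[y='r'](R) ⋈[d=g] S) → 1
  (T ⋈[e=d] (σ[y='r'](R) ⋈[d=g] S)) → 1
  π[w,g,x]((T ⋈[e=d] (σ[y='r'](R) ⋈[d=g] S))) → 1
  σ[g>=4](π[w,g,x]((T ⋈[e=d] (σ[y='r'](R) ⋈[d=g] S)))) → 1

|E| = 1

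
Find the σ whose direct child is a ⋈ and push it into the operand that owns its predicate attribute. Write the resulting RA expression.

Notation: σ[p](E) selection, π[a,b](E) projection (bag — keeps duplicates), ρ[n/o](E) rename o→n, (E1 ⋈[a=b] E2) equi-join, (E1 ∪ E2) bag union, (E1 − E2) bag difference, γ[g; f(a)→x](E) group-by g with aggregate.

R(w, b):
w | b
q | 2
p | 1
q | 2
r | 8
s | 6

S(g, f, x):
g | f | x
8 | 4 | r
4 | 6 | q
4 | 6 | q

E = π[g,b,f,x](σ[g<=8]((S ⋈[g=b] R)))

σ filters on g, owned by the left side.
E' = π[g,b,f,x]((σ[g<=8](S) ⋈[g=b] R))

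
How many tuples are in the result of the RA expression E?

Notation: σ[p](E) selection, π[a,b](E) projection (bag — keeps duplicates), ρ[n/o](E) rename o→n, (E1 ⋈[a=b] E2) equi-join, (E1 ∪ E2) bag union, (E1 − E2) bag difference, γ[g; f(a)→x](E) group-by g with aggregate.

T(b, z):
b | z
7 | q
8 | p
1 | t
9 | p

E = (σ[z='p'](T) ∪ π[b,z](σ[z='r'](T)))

Subexpression sizes:
  T → 4
  σ[z='p'](T) → 2
  T → 4
  σ[z='r'](T) → 0
  π[b,z](σ[z='r'](T)) → 0
  (σ[z='p'](T) ∪ π[b,z](σ[z='r'](T))) → 2

|E| = 2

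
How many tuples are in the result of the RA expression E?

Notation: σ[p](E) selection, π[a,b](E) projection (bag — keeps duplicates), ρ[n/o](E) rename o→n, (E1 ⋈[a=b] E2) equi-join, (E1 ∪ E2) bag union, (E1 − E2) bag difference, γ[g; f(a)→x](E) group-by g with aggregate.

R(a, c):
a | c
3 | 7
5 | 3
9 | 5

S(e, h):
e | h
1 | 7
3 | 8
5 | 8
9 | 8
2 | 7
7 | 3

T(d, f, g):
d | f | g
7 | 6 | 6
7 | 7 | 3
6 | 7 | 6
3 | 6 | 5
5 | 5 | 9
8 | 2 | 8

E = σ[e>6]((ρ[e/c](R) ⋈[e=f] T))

Stepwise |·|:
  R → 3
  ρ[e/c](R) → 3
  T → 6
  (ρ[e/c](R) ⋈[e=f] T) → 3
  σ[e>6]((ρ[e/c](R) ⋈[e=f] T)) → 2

|E| = 2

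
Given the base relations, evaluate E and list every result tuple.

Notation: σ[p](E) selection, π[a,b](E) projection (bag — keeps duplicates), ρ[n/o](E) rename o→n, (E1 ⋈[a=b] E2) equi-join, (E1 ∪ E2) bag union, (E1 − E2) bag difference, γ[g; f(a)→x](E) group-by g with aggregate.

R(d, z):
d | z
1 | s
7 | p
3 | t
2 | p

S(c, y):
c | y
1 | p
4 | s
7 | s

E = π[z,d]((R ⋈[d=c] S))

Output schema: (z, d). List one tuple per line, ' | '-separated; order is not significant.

Subexpression sizes:
  R → 4
  S → 3
  (R ⋈[d=c] S) → 2
  π[z,d]((R ⋈[d=c] S)) → 2

== RESULT ==
z | d
p | 7
s | 1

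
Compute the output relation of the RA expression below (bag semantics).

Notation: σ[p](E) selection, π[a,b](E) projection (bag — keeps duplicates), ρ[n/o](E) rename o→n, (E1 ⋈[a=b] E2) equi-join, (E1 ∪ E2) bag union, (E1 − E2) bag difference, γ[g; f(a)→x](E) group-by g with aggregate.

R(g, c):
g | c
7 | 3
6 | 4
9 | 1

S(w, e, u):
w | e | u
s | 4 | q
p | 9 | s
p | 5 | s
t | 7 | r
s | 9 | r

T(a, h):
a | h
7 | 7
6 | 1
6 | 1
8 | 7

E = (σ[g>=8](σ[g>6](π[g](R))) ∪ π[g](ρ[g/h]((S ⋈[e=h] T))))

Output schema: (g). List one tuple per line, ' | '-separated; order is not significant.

Subexpression sizes:
  R → 3
  π[g](R) → 3
  σ[g>6](π[g](R)) → 2
  σ[g>=8](σ[g>6](π[g](R))) → 1
  S → 5
  T → 4
  (S ⋈[e=h] T) → 2
  ρ[g/h]((S ⋈[e=h] T)) → 2
  π[g](ρ[g/h]((S ⋈[e=h] T))) → 2
  (σ[g>=8](σ[g>6](π[g](R))) ∪ π[g](ρ[g/h]((S ⋈[e=h] T)))) → 3

== RESULT ==
g
7
7
9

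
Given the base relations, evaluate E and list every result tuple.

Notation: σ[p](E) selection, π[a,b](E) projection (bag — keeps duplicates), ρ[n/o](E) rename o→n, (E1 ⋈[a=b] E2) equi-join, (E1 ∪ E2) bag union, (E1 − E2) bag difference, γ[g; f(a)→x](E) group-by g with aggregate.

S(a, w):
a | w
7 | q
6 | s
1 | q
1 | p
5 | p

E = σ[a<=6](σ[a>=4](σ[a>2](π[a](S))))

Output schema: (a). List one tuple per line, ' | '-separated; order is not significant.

Per-node cardinality:
  S → 5
  π[a](S) → 5
  σ[a>2](π[a](S)) → 3
  σ[a>=4](σ[a>2](π[a](S))) → 3
  σ[a<=6](σ[a>=4](σ[a>2](π[a](S)))) → 2

== RESULT ==
a
5
6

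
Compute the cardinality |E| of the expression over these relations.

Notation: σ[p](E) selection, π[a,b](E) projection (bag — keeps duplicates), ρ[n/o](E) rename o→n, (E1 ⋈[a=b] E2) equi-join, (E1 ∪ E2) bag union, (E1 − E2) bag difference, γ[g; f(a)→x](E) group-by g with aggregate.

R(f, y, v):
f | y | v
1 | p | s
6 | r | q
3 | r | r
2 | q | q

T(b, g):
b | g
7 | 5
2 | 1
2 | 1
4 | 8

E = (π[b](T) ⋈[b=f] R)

Stepwise |·|:
  T → 4
  π[b](T) → 4
  R → 4
  (π[b](T) ⋈[b=f] R) → 2

|E| = 2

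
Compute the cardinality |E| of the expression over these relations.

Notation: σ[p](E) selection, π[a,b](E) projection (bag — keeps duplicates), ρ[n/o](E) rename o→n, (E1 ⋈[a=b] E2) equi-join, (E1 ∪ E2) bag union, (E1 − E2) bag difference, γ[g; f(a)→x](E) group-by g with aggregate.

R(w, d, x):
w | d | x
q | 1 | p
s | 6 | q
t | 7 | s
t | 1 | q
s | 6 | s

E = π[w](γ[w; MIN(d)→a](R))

Subexpression sizes:
  R → 5
  γ[w; MIN(d)→a](R) → 3
  π[w](γ[w; MIN(d)→a](R)) → 3

|E| = 3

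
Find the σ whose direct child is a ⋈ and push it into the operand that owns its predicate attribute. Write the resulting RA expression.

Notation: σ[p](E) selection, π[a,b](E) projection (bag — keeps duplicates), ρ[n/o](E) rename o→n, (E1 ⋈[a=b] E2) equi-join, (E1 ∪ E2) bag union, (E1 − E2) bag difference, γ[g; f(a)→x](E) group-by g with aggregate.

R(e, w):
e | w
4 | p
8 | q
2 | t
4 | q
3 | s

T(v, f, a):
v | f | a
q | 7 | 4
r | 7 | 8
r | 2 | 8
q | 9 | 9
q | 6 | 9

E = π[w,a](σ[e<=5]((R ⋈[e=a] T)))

σ filters on e, owned by the left side.
E' = π[w,a]((σ[e<=5](R) ⋈[e=a] T))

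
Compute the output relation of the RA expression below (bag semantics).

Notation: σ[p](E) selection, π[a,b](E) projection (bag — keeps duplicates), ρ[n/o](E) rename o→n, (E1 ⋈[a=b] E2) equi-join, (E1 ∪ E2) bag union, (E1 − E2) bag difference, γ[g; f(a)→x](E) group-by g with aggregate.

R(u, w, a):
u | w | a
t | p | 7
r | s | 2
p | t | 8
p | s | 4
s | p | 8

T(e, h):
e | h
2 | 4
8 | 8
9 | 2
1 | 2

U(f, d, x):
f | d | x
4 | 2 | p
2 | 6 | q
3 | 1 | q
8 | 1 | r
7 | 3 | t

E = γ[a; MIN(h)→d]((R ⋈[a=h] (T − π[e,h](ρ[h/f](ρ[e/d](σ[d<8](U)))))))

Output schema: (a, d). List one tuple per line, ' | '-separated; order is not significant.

Per-node cardinality:
  R → 5
  T → 4
  U → 5
  σ[d<8](U) → 5
  ρ[e/d](σ[d<8](U)) → 5
  ρ[h/f](ρ[e/d](σ[d<8](U))) → 5
  π[e,h](ρ[h/f](ρ[e/d](σ[d<8](U)))) → 5
  (T − π[e,h](ρ[h/f](ρ[e/d](σ[d<8](U))))) → 3
  (R ⋈[a=h] (T − π[e,h](ρ[h/f](ρ[e/d](σ[d<8](U)))))) → 4
  γ[a; MIN(h)→d]((R ⋈[a=h] (T − π[e,h](ρ[h/f](ρ[e/d](σ[d<8](U))))))) → 2

== RESULT ==
a | d
2 | 2
8 | 8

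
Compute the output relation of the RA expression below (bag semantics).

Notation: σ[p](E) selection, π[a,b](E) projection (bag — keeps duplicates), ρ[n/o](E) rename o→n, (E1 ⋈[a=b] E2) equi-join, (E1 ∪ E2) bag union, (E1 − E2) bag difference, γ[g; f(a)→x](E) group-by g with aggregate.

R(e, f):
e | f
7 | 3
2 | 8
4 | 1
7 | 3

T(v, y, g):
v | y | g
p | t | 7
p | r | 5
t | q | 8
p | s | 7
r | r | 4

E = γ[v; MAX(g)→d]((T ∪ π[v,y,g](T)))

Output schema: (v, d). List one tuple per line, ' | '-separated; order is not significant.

Per-node cardinality:
  T → 5
  T → 5
  π[v,y,g](T) → 5
  (T ∪ π[v,y,g](T)) → 10
  γ[v; MAX(g)→d]((T ∪ π[v,y,g](T))) → 3

== RESULT ==
v | d
p | 7
r | 4
t | 8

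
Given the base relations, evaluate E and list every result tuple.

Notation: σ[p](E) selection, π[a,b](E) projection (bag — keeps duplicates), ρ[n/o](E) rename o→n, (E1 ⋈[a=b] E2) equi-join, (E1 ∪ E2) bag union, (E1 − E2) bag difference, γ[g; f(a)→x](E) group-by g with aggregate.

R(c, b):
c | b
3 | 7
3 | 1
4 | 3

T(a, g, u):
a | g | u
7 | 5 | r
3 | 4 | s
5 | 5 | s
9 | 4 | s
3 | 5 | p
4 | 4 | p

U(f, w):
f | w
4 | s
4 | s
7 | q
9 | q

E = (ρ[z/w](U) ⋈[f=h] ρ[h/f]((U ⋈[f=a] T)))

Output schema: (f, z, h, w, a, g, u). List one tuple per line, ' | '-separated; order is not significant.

Stepwise |·|:
  U → 4
  ρ[z/w](U) → 4
  U → 4
  T → 6
  (U ⋈[f=a] T) → 4
  ρ[h/f]((U ⋈[f=a] T)) → 4
  (ρ[z/w](U) ⋈[f=h] ρ[h/f]((U ⋈[f=a] T))) → 6

== RESULT ==
f | z | h | w | a | g | u
4 | s | 4 | s | 4 | 4 | p
4 | s | 4 | s | 4 | 4 | p
4 | s | 4 | s | 4 | 4 | p
4 | s | 4 | s | 4 | 4 | p
7 | q | 7 | q | 7 | 5 | r
9 | q | 9 | q | 9 | 4 | s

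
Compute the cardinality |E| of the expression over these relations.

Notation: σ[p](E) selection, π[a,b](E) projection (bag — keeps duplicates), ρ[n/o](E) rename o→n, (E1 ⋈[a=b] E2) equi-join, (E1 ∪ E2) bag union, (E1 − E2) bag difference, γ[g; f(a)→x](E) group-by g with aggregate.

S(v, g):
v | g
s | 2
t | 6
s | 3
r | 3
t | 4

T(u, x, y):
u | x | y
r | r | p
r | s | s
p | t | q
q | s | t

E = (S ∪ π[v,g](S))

Subexpression sizes:
  S → 5
  S → 5
  π[v,g](S) → 5
  (S ∪ π[v,g](S)) → 10

|E| = 10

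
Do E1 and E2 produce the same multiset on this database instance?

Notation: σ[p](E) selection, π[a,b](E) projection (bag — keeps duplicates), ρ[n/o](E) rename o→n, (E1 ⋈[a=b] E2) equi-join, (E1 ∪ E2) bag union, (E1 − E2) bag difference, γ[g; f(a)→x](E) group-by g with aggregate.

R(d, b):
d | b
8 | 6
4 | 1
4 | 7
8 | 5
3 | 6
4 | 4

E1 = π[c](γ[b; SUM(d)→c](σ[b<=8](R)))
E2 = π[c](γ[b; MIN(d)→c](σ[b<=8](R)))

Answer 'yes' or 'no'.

E1 stepwise |·|:
  R → 6
  σ[b<=8](R) → 6
  γ[b; SUM(d)→c](σ[b<=8](R)) → 5
  π[c](γ[b; SUM(d)→c](σ[b<=8](R))) → 5
E2 stepwise |·|:
  R → 6
  σ[b<=8](R) → 6
  γ[b; MIN(d)→c](σ[b<=8](R)) → 5
  π[c](γ[b; MIN(d)→c](σ[b<=8](R))) → 5

E1 result:
c
4
4
4
8
11
E2 result:
c
3
4
4
4
8
Witness: (11,) appears 1× in E1 but 0× in E2.

no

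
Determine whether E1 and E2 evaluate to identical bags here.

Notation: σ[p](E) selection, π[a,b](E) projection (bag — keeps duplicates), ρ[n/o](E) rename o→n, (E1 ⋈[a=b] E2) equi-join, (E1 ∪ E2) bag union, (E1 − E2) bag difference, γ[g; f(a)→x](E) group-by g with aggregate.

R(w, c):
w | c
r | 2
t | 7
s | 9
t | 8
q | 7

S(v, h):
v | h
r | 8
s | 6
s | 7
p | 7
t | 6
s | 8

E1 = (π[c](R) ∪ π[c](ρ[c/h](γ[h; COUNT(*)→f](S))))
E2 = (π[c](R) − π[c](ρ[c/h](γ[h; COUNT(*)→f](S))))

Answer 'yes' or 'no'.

E1 stepwise |·|:
  R → 5
  π[c](R) → 5
  S → 6
  γ[h; COUNT(*)→f](S) → 3
  ρ[c/h](γ[h; COUNT(*)→f](S)) → 3
  π[c](ρ[c/h](γ[h; COUNT(*)→f](S))) → 3
  (π[c](R) ∪ π[c](ρ[c/h](γ[h; COUNT(*)→f](S)))) → 8
E2 stepwise |·|:
  R → 5
  π[c](R) → 5
  S → 6
  γ[h; COUNT(*)→f](S) → 3
  ρ[c/h](γ[h; COUNT(*)→f](S)) → 3
  π[c](ρ[c/h](γ[h; COUNT(*)→f](S))) → 3
  (π[c](R) − π[c](ρ[c/h](γ[h; COUNT(*)→f](S)))) → 3

E1 result:
c
2
6
7
7
7
8
8
9
E2 result:
c
2
7
9
Witness: (6,) appears 1× in E1 but 0× in E2.

no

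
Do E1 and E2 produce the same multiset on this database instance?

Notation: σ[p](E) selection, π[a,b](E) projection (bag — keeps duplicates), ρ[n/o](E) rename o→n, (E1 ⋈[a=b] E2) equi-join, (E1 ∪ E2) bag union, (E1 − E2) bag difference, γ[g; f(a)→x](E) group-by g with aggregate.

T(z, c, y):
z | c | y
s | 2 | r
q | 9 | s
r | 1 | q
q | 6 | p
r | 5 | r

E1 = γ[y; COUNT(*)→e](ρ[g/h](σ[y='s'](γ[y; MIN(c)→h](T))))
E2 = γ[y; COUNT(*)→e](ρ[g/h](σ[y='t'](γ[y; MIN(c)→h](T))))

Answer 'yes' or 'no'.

E1 stepwise |·|:
  T → 5
  γ[y; MIN(c)→h](T) → 4
  σ[y='s'](γ[y; MIN(c)→h](T)) → 1
  ρ[g/h](σ[y='s'](γ[y; MIN(c)→h](T))) → 1
  γ[y; COUNT(*)→e](ρ[g/h](σ[y='s'](γ[y; MIN(c)→h](T)))) → 1
E2 stepwise |·|:
  T → 5
  γ[y; MIN(c)→h](T) → 4
  σ[y='t'](γ[y; MIN(c)→h](T)) → 0
  ρ[g/h](σ[y='t'](γ[y; MIN(c)→h](T))) → 0
  γ[y; COUNT(*)→e](ρ[g/h](σ[y='t'](γ[y; MIN(c)→h](T)))) → 0

E1 result:
y | e
s | 1
E2 result:
y | e
(0 rows)
Witness: ('s', 1) appears 1× in E1 but 0× in E2.

no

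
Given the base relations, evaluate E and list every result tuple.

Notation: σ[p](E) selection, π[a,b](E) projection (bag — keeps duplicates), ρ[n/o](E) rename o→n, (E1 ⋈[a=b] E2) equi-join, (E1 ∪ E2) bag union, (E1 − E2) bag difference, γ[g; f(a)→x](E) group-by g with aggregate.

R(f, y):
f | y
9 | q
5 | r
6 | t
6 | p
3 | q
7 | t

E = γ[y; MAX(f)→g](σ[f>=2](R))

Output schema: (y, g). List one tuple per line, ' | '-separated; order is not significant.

Per-node cardinality:
  R → 6
  σ[f>=2](R) → 6
  γ[y; MAX(f)→g](σ[f>=2](R)) → 4

== RESULT ==
y | g
p | 6
q | 9
r | 5
t | 7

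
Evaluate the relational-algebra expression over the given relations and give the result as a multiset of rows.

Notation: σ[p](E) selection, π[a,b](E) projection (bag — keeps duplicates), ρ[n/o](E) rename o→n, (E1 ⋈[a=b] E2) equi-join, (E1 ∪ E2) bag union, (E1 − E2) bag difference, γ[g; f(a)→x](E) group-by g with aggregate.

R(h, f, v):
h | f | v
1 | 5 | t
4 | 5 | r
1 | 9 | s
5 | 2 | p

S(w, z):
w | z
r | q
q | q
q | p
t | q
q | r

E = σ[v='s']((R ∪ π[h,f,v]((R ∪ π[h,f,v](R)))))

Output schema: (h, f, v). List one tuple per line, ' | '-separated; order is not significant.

Stepwise |·|:
  R → 4
  R → 4
  R → 4
  π[h,f,v](R) → 4
  (R ∪ π[h,f,v](R)) → 8
  π[h,f,v]((R ∪ π[h,f,v](R))) → 8
  (R ∪ π[h,f,v]((R ∪ π[h,f,v](R)))) → 12
  σ[v='s']((R ∪ π[h,f,v]((R ∪ π[h,f,v](R))))) → 3

== RESULT ==
h | f | v
1 | 9 | s
1 | 9 | s
1 | 9 | s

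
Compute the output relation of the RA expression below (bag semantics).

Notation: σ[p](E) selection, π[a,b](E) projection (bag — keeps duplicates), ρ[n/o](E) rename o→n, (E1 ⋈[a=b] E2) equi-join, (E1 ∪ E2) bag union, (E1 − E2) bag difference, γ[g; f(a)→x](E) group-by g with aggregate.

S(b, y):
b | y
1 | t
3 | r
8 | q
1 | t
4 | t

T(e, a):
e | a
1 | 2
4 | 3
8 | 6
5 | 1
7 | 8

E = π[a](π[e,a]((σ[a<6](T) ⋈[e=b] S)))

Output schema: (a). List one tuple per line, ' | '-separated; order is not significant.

Per-node cardinality:
  T → 5
  σ[a<6](T) → 3
  S → 5
  (σ[a<6](T) ⋈[e=b] S) → 3
  π[e,a]((σ[a<6](T) ⋈[e=b] S)) → 3
  π[a](π[e,a]((σ[a<6](T) ⋈[e=b] S))) → 3

== RESULT ==
a
2
2
3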